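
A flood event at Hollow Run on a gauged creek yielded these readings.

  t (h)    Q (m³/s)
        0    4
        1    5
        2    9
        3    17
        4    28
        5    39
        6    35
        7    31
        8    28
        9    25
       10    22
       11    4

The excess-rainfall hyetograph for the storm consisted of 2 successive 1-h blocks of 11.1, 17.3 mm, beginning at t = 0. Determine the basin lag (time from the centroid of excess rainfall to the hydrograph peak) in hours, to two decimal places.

t_L ≈ 3.89 h

Centroid of excess rainfall: t_c = Σ P_i·t̄_i / ΣP_i = 1.1092 h (block centres at 0.5, 1.5 h).
Hydrograph peak occurs at t = 5 h, so basin lag t_L = 5 − 1.1092 = 3.89 h.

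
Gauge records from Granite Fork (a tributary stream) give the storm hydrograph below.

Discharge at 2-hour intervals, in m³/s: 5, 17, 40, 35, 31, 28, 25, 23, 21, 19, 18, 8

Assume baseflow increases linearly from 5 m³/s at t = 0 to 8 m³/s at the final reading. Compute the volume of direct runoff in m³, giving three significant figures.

Direct-runoff ordinates (Q − Q_b): 0.00, 11.73, 34.45, 29.18, 24.91, 21.64, 18.36, 16.09, 13.82, 11.55, 10.27, 0.00 m³/s.
ΣQ_DR = 192.0 m³/s.
With Δt = 2 h = 7200 s, V = ΣQ_DR · Δt = 192.0 × 7200 = 1.38 × 10^6 m³.

V ≈ 1.38 × 10^6 m³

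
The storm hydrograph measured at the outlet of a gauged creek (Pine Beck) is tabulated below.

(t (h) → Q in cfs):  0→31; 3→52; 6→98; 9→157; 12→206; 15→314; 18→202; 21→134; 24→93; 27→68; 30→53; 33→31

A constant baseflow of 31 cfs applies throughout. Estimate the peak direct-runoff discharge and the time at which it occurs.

Q_p = 283.0 cfs at t = 15 h

Subtracting baseflow gives direct-runoff ordinates: 0.0, 21.0, 67.0, 126.0, 175.0, 283.0, 171.0, 103.0, 62.0, 37.0, 22.0, 0.0 cfs.
The maximum is 283.0 cfs, occurring at the reading for t = 15 h.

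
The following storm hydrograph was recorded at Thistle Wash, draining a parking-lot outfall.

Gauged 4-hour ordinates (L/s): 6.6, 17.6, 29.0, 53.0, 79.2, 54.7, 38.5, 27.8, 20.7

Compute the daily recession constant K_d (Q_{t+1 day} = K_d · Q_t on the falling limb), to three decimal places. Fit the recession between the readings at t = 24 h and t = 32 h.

K_d ≈ 0.155

Between t = 24 h and t = 32 h the flow falls from 38.5 to 20.7 L/s over 2×4 h = 8 h.
Per-interval ratio K = (20.7/38.5)^(1/2) = 0.7333; K_d = K^(24/4) = 0.155.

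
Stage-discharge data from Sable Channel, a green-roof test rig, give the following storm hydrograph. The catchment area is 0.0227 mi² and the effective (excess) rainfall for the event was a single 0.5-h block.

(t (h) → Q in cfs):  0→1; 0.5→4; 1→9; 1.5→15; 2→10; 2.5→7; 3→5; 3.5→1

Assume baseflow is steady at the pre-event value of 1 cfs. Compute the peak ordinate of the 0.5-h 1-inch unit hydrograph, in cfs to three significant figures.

U_p ≈ 9.32 cfs

Direct runoff: 0.0, 3.0, 8.0, 14.0, 9.0, 6.0, 4.0, 0.0 cfs; ΣQ_DR = 44.00 cfs, peak = 14.0 cfs.
Runoff depth d = ΣQ_DR·Δt / A = 44.00 × 1800 / (0.0227 mi²) = 1.502 in.
The 1-inch UH is the DRH scaled by (1 in)/d, so U_p = 14.0 × 1/1.502 = 9.32 cfs.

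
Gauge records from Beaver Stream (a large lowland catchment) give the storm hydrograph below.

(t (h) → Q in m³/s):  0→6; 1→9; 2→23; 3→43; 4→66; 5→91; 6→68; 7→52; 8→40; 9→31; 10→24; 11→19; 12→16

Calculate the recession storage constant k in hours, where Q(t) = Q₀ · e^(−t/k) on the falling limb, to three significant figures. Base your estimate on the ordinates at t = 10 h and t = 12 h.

On the falling limb, Q drops from 24 to 16 m³/s between t = 10 h and t = 12 h (Δt = 2 h).
k = −Δt / ln(Q₂/Q₁) = −2 / ln(16/24) = 4.93 h.

k ≈ 4.93 h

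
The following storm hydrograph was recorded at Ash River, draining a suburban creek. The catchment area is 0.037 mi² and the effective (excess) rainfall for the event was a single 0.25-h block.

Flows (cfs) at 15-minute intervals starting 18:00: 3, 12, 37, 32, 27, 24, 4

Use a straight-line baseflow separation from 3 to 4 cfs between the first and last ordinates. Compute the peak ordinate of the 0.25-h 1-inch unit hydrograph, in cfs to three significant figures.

U_p ≈ 28.1 cfs

Direct runoff: 0.00, 8.83, 33.67, 28.50, 23.33, 20.17, 0.00 cfs; ΣQ_DR = 114.5 cfs, peak = 33.67 cfs.
Runoff depth d = ΣQ_DR·Δt / A = 114.5 × 900 / (0.037 mi²) = 1.199 in.
The 1-inch UH is the DRH scaled by (1 in)/d, so U_p = 33.67 × 1/1.199 = 28.1 cfs.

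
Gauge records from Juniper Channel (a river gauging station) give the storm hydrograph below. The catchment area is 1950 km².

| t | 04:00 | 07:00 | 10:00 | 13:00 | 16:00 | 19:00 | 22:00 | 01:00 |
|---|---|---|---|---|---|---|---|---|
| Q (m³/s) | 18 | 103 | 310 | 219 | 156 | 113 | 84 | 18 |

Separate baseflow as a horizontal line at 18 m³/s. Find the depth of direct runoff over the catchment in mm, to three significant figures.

d ≈ 4.86 mm

Direct runoff: 0.0, 85.0, 292.0, 201.0, 138.0, 95.0, 66.0, 0.0 m³/s; ΣQ_DR = 877.0 m³/s.
V = ΣQ_DR · Δt = 877.0 × 10800 s = 9.472 × 10^6 m³.
Over A = 1950 km², depth = V / A = 4.86 mm.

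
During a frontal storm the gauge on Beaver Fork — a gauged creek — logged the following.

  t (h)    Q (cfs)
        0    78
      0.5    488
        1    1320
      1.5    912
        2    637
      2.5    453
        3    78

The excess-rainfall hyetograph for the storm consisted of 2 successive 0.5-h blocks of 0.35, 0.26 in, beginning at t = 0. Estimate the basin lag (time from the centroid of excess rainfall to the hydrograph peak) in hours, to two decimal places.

Centroid of excess rainfall: t_c = Σ P_i·t̄_i / ΣP_i = 0.4631 h (block centres at 0.25, 0.75 h).
Hydrograph peak occurs at t = 1 h, so basin lag t_L = 1 − 0.4631 = 0.54 h.

t_L ≈ 0.54 h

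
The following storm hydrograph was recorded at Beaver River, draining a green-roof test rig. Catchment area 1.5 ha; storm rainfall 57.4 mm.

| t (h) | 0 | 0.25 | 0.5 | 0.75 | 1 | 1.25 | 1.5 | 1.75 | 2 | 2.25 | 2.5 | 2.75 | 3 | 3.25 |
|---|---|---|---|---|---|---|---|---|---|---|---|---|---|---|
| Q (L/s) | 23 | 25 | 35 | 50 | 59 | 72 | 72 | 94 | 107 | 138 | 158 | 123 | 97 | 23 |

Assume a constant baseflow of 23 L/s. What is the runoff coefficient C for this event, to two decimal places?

C ≈ 0.79

ΣQ_DR = 754.0 L/s; V = ΣQ_DR·Δt = 6.786 × 10^5 L.
Runoff depth d = V / A = 45.24 mm.
C = d / P = 45.24 / 57.4 = 0.79.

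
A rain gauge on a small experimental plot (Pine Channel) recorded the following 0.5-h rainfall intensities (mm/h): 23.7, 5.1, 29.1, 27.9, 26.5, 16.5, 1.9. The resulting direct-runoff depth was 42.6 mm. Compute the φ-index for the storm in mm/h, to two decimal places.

Only the 5 blocks with intensity above φ contribute runoff: 23.7, 29.1, 27.9, 26.5, 16.5 mm/h.
Σ(I−φ)·Δt = d  ⇒  (23.7+29.1+27.9+26.5+16.5 − 5φ)·0.5 = 42.6
φ = (123.7 − 42.6/0.5) / 5 = 7.70 mm/h.

φ ≈ 7.70 mm/h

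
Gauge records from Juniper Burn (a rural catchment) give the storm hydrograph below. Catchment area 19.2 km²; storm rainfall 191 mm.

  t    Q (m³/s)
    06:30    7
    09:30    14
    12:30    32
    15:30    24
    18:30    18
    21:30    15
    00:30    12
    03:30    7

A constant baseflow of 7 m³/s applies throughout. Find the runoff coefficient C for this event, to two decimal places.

C ≈ 0.21

ΣQ_DR = 73.00 m³/s; V = ΣQ_DR·Δt = 7.884 × 10^5 m³.
Runoff depth d = V / A = 41.06 mm.
C = d / P = 41.06 / 191 = 0.21.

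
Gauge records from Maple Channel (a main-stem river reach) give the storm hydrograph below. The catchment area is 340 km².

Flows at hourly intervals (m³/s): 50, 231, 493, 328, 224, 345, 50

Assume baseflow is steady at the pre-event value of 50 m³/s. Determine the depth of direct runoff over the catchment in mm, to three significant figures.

Direct runoff: 0.0, 181.0, 443.0, 278.0, 174.0, 295.0, 0.0 m³/s; ΣQ_DR = 1371 m³/s.
V = ΣQ_DR · Δt = 1371 × 3600 s = 4.936 × 10^6 m³.
Over A = 340 km², depth = V / A = 14.5 mm.

d ≈ 14.5 mm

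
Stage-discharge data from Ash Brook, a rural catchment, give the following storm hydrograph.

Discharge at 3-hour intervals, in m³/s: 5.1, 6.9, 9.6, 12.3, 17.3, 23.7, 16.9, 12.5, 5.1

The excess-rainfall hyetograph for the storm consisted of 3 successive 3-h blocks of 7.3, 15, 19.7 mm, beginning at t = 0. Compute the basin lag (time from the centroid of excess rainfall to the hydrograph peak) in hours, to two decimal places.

Centroid of excess rainfall: t_c = Σ P_i·t̄_i / ΣP_i = 5.3857 h (block centres at 1.5, 4.5, 7.5 h).
Hydrograph peak occurs at t = 15 h, so basin lag t_L = 15 − 5.3857 = 9.61 h.

t_L ≈ 9.61 h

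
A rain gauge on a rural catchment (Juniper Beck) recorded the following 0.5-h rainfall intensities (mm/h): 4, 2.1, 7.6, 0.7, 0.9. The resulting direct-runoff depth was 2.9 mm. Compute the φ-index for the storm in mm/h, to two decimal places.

φ ≈ 2.90 mm/h

Only the 2 blocks with intensity above φ contribute runoff: 4, 7.6 mm/h.
Σ(I−φ)·Δt = d  ⇒  (4+7.6 − 2φ)·0.5 = 2.9
φ = (11.60 − 2.9/0.5) / 2 = 2.90 mm/h.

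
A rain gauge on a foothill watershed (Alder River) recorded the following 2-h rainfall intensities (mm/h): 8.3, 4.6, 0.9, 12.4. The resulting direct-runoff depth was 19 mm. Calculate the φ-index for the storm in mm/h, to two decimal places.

φ ≈ 5.60 mm/h

Only the 2 blocks with intensity above φ contribute runoff: 8.3, 12.4 mm/h.
Σ(I−φ)·Δt = d  ⇒  (8.3+12.4 − 2φ)·2 = 19
φ = (20.70 − 19/2) / 2 = 5.60 mm/h.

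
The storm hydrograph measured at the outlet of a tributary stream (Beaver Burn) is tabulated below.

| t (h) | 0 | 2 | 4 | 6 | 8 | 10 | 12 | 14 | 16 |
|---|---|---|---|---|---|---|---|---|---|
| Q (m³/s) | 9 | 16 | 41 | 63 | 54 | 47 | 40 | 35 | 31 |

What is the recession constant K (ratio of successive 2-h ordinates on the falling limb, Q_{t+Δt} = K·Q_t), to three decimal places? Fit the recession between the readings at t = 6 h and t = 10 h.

K ≈ 0.864

Using the recession-limb readings at t = 6 h and t = 10 h: Q falls from 63 to 47 m³/s over 2 intervals.
K = (Q₂/Q₁)^(1/2) = (47/63)^(1/2) = 0.864.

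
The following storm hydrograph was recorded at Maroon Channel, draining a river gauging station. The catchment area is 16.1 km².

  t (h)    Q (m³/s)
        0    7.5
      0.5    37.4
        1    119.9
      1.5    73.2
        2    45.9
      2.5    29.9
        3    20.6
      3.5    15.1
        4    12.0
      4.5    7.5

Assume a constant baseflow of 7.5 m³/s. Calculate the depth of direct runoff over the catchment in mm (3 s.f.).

Direct runoff: 0.0, 29.9, 112.4, 65.7, 38.4, 22.4, 13.1, 7.6, 4.5, 0.0 m³/s; ΣQ_DR = 294.0 m³/s.
V = ΣQ_DR · Δt = 294.0 × 1800 s = 5.292 × 10^5 m³.
Over A = 16.1 km², depth = V / A = 32.9 mm.

d ≈ 32.9 mm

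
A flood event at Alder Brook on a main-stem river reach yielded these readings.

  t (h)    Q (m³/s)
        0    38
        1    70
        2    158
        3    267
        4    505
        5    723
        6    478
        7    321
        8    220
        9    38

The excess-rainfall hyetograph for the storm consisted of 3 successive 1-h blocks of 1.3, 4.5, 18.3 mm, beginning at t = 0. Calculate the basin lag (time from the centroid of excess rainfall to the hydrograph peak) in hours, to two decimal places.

Centroid of excess rainfall: t_c = Σ P_i·t̄_i / ΣP_i = 2.2054 h (block centres at 0.5, 1.5, 2.5 h).
Hydrograph peak occurs at t = 5 h, so basin lag t_L = 5 − 2.2054 = 2.79 h.

t_L ≈ 2.79 h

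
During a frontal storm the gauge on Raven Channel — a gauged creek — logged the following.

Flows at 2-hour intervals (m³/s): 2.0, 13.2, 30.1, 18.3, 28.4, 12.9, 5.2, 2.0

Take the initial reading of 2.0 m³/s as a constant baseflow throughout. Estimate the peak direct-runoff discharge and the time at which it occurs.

Subtracting baseflow gives direct-runoff ordinates: 0.0, 11.2, 28.1, 16.3, 26.4, 10.9, 3.2, 0.0 m³/s.
The maximum is 28.1 m³/s, occurring at the reading for t = 4 h.

Q_p = 28.1 m³/s at t = 4 h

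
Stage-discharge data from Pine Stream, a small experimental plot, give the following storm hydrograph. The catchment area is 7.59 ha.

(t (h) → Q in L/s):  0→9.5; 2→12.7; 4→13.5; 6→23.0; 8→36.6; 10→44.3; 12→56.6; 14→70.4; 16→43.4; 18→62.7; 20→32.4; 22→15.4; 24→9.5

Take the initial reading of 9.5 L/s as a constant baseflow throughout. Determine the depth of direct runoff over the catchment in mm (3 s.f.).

d ≈ 29.1 mm

Direct runoff: 0.0, 3.2, 4.0, 13.5, 27.1, 34.8, 47.1, 60.9, 33.9, 53.2, 22.9, 5.9, 0.0 L/s; ΣQ_DR = 306.5 L/s.
V = ΣQ_DR · Δt = 306.5 × 7200 s = 2.207 × 10^6 L.
Over A = 7.59 ha, depth = V / A = 29.1 mm.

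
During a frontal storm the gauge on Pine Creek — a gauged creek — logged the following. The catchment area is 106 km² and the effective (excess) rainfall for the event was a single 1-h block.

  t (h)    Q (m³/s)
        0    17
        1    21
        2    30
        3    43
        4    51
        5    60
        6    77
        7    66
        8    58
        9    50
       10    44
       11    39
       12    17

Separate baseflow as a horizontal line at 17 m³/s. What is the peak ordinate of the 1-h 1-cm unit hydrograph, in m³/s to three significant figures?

Direct runoff: 0.0, 4.0, 13.0, 26.0, 34.0, 43.0, 60.0, 49.0, 41.0, 33.0, 27.0, 22.0, 0.0 m³/s; ΣQ_DR = 352.0 m³/s, peak = 60.0 m³/s.
Runoff depth d = ΣQ_DR·Δt / A = 352.0 × 3600 / (106 km²) = 11.95 mm.
The 1-cm UH is the DRH scaled by (10 mm)/d, so U_p = 60.0 × 10/11.95 = 50.2 m³/s.

U_p ≈ 50.2 m³/s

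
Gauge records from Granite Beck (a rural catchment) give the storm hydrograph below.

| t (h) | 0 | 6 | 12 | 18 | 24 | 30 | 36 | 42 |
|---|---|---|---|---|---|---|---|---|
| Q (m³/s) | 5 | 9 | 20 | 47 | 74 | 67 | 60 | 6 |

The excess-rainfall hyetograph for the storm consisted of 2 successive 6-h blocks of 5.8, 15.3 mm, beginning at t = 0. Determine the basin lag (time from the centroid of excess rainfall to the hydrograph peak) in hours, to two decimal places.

t_L ≈ 16.65 h

Centroid of excess rainfall: t_c = Σ P_i·t̄_i / ΣP_i = 7.3507 h (block centres at 3, 9 h).
Hydrograph peak occurs at t = 24 h, so basin lag t_L = 24 − 7.3507 = 16.65 h.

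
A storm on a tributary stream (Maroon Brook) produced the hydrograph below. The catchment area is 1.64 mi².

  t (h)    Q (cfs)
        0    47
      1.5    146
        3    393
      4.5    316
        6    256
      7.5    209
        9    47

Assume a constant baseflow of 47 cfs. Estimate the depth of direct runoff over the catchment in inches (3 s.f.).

d ≈ 1.54 in

Direct runoff: 0.0, 99.0, 346.0, 269.0, 209.0, 162.0, 0.0 cfs; ΣQ_DR = 1085 cfs.
V = ΣQ_DR · Δt = 1085 × 5400 s = 5.859 × 10^6 ft³.
Over A = 1.64 mi², depth = V / A = 1.54 in.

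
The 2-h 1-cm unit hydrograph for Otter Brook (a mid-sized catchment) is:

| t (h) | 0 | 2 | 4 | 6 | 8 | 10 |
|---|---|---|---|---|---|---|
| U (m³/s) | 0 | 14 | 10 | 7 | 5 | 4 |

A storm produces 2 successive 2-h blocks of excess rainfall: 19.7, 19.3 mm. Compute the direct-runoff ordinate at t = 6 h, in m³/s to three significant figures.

Q ≈ 33.1 m³/s

By discrete convolution, Q_j = Σ (P_i / 10 mm) · U_{j−i}.
At t = 6 h (j=3): Q = (19.7/10)·7 + (19.3/10)·10 = 33.1 m³/s.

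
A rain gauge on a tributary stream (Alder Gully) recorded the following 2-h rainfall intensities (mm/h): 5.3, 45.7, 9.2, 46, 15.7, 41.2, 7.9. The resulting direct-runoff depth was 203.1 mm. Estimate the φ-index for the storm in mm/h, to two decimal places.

φ ≈ 11.76 mm/h

Only the 4 blocks with intensity above φ contribute runoff: 45.7, 46, 15.7, 41.2 mm/h.
Σ(I−φ)·Δt = d  ⇒  (45.7+46+15.7+41.2 − 4φ)·2 = 203.1
φ = (148.6 − 203.1/2) / 4 = 11.76 mm/h.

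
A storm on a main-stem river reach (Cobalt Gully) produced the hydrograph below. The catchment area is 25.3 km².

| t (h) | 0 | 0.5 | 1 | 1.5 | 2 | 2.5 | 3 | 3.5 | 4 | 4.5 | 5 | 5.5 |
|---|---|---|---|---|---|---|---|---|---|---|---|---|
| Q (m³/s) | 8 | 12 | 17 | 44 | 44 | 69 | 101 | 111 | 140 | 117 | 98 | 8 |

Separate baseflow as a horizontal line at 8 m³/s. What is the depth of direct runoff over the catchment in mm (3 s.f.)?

Direct runoff: 0.0, 4.0, 9.0, 36.0, 36.0, 61.0, 93.0, 103.0, 132.0, 109.0, 90.0, 0.0 m³/s; ΣQ_DR = 673.0 m³/s.
V = ΣQ_DR · Δt = 673.0 × 1800 s = 1.211 × 10^6 m³.
Over A = 25.3 km², depth = V / A = 47.9 mm.

d ≈ 47.9 mm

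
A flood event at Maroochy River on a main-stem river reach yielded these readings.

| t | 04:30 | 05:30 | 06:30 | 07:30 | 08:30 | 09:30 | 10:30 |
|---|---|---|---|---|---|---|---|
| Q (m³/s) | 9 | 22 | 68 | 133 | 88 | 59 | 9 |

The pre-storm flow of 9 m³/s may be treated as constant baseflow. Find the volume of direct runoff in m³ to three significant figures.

Direct-runoff ordinates (Q − Q_b): 0.0, 13.0, 59.0, 124.0, 79.0, 50.0, 0.0 m³/s.
ΣQ_DR = 325.0 m³/s.
With Δt = 1 h = 3600 s, V = ΣQ_DR · Δt = 325.0 × 3600 = 1.17 × 10^6 m³.

V ≈ 1.17 × 10^6 m³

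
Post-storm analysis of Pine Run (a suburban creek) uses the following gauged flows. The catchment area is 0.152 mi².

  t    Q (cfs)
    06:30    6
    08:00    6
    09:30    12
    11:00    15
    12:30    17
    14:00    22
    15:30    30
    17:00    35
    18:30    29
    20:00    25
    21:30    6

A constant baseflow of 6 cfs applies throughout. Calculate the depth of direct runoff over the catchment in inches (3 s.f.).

Direct runoff: 0.0, 0.0, 6.0, 9.0, 11.0, 16.0, 24.0, 29.0, 23.0, 19.0, 0.0 cfs; ΣQ_DR = 137.0 cfs.
V = ΣQ_DR · Δt = 137.0 × 5400 s = 7.398 × 10^5 ft³.
Over A = 0.152 mi², depth = V / A = 2.09 in.

d ≈ 2.09 in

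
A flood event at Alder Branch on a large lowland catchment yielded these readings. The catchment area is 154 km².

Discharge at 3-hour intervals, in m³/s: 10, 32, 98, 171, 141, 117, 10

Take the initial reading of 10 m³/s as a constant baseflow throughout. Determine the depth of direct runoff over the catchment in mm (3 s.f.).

Direct runoff: 0.0, 22.0, 88.0, 161.0, 131.0, 107.0, 0.0 m³/s; ΣQ_DR = 509.0 m³/s.
V = ΣQ_DR · Δt = 509.0 × 10800 s = 5.497 × 10^6 m³.
Over A = 154 km², depth = V / A = 35.7 mm.

d ≈ 35.7 mm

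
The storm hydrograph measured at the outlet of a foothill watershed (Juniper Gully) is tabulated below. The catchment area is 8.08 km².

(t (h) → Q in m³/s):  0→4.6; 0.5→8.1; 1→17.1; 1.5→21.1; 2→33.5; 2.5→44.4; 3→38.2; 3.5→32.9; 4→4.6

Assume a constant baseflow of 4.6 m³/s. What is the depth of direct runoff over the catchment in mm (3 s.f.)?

d ≈ 36.3 mm

Direct runoff: 0.0, 3.5, 12.5, 16.5, 28.9, 39.8, 33.6, 28.3, 0.0 m³/s; ΣQ_DR = 163.1 m³/s.
V = ΣQ_DR · Δt = 163.1 × 1800 s = 2.936 × 10^5 m³.
Over A = 8.08 km², depth = V / A = 36.3 mm.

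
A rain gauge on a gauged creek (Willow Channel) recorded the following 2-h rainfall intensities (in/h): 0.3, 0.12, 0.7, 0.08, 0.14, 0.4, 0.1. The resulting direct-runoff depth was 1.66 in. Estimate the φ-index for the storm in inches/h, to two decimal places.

φ ≈ 0.19 in/h

Only the 3 blocks with intensity above φ contribute runoff: 0.3, 0.7, 0.4 in/h.
Σ(I−φ)·Δt = d  ⇒  (0.3+0.7+0.4 − 3φ)·2 = 1.66
φ = (1.400 − 1.66/2) / 3 = 0.19 in/h.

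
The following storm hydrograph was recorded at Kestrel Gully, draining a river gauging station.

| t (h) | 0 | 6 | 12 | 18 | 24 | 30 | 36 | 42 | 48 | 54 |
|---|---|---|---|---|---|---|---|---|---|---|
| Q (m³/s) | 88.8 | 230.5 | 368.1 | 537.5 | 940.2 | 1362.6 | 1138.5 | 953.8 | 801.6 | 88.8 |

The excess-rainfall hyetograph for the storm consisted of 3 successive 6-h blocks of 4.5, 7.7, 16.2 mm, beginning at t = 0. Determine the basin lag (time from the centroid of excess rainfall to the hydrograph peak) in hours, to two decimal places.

Centroid of excess rainfall: t_c = Σ P_i·t̄_i / ΣP_i = 11.4718 h (block centres at 3, 9, 15 h).
Hydrograph peak occurs at t = 30 h, so basin lag t_L = 30 − 11.4718 = 18.53 h.

t_L ≈ 18.53 h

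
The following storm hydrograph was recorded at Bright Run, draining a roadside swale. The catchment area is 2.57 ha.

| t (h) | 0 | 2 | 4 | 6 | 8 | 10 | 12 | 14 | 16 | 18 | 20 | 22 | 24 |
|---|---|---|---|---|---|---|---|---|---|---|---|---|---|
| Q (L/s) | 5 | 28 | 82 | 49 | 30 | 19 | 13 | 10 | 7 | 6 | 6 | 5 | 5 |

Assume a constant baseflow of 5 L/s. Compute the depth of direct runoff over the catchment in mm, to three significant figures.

d ≈ 56.0 mm

Direct runoff: 0.0, 23.0, 77.0, 44.0, 25.0, 14.0, 8.0, 5.0, 2.0, 1.0, 1.0, 0.0, 0.0 L/s; ΣQ_DR = 200.0 L/s.
V = ΣQ_DR · Δt = 200.0 × 7200 s = 1.440 × 10^6 L.
Over A = 2.57 ha, depth = V / A = 56.0 mm.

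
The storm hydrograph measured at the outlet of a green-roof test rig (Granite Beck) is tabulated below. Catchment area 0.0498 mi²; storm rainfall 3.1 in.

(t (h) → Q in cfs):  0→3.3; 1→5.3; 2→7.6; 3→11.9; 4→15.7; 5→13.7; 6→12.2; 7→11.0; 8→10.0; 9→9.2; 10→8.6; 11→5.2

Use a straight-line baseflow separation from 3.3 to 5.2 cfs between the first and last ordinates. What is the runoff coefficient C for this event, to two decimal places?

C ≈ 0.63

ΣQ_DR = 62.70 cfs; V = ΣQ_DR·Δt = 2.257 × 10^5 ft³.
Runoff depth d = V / A = 1.951 in.
C = d / P = 1.951 / 3.1 = 0.63.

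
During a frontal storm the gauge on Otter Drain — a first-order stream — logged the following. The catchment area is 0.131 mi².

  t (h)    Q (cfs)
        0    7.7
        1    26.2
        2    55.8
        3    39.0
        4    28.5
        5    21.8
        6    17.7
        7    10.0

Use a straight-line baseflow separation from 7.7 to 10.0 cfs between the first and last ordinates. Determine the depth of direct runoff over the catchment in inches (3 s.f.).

Direct runoff: 0.00, 18.17, 47.44, 30.31, 19.49, 12.46, 8.03, 0.00 cfs; ΣQ_DR = 135.9 cfs.
V = ΣQ_DR · Δt = 135.9 × 3600 s = 4.892 × 10^5 ft³.
Over A = 0.131 mi², depth = V / A = 1.61 in.

d ≈ 1.61 in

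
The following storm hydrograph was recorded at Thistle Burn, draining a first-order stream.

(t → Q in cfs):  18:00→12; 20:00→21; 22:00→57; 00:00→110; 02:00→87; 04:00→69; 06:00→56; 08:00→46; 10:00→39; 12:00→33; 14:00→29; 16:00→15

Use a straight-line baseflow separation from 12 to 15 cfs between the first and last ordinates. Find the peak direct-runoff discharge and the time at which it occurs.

Q_p = 97.18 cfs at t = 00:00

Subtracting baseflow gives direct-runoff ordinates: 0.00, 8.73, 44.45, 97.18, 73.91, 55.64, 42.36, 32.09, 24.82, 18.55, 14.27, 0.00 cfs.
The maximum is 97.18 cfs, occurring at the reading for t = 00:00.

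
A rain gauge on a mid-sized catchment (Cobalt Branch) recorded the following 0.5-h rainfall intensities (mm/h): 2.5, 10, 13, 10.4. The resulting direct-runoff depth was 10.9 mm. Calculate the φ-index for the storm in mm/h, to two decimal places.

Only the 3 blocks with intensity above φ contribute runoff: 10, 13, 10.4 mm/h.
Σ(I−φ)·Δt = d  ⇒  (10+13+10.4 − 3φ)·0.5 = 10.9
φ = (33.40 − 10.9/0.5) / 3 = 3.87 mm/h.

φ ≈ 3.87 mm/h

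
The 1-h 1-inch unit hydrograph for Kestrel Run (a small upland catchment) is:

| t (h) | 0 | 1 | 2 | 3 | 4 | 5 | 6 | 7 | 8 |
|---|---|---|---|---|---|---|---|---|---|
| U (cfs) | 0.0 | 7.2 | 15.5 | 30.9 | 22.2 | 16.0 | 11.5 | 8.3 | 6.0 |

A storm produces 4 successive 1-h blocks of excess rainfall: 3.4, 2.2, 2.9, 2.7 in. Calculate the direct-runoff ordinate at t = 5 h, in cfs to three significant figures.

Q ≈ 235 cfs

By discrete convolution, Q_j = Σ (P_i / 1 in) · U_{j−i}.
At t = 5 h (j=5): Q = (3.4/1)·16.0 + (2.2/1)·22.2 + (2.9/1)·30.9 + (2.7/1)·15.5 = 235 cfs.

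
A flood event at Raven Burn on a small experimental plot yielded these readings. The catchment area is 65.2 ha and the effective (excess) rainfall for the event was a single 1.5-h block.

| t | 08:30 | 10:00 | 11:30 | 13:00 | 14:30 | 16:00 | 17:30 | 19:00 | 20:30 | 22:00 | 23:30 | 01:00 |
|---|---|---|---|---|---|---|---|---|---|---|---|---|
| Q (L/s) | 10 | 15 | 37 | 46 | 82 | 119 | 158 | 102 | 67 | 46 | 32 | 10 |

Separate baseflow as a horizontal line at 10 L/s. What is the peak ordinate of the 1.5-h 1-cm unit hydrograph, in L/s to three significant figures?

U_p ≈ 296 L/s

Direct runoff: 0.0, 5.0, 27.0, 36.0, 72.0, 109.0, 148.0, 92.0, 57.0, 36.0, 22.0, 0.0 L/s; ΣQ_DR = 604.0 L/s, peak = 148.0 L/s.
Runoff depth d = ΣQ_DR·Δt / A = 604.0 × 5400 / (65.2 ha) = 5.002 mm.
The 1-cm UH is the DRH scaled by (10 mm)/d, so U_p = 148.0 × 10/5.002 = 296 L/s.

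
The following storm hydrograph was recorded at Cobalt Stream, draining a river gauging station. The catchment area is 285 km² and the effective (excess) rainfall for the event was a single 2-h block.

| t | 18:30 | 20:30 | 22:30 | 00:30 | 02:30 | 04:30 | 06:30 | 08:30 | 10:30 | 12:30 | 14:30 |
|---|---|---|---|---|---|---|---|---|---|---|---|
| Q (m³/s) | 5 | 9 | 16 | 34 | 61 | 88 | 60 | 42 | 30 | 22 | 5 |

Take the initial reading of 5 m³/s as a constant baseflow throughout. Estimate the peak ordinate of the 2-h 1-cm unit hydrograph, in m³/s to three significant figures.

U_p ≈ 104 m³/s

Direct runoff: 0.0, 4.0, 11.0, 29.0, 56.0, 83.0, 55.0, 37.0, 25.0, 17.0, 0.0 m³/s; ΣQ_DR = 317.0 m³/s, peak = 83.0 m³/s.
Runoff depth d = ΣQ_DR·Δt / A = 317.0 × 7200 / (285 km²) = 8.008 mm.
The 1-cm UH is the DRH scaled by (10 mm)/d, so U_p = 83.0 × 10/8.008 = 104 m³/s.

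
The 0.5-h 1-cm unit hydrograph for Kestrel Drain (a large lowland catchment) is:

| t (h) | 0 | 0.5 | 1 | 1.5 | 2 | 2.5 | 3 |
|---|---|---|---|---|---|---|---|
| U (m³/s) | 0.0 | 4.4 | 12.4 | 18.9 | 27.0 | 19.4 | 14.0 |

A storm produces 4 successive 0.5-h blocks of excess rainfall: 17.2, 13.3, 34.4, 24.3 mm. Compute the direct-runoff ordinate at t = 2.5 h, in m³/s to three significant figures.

By discrete convolution, Q_j = Σ (P_i / 10 mm) · U_{j−i}.
At t = 2.5 h (j=5): Q = (17.2/10)·19.4 + (13.3/10)·27.0 + (34.4/10)·18.9 + (24.3/10)·12.4 = 164 m³/s.

Q ≈ 164 m³/s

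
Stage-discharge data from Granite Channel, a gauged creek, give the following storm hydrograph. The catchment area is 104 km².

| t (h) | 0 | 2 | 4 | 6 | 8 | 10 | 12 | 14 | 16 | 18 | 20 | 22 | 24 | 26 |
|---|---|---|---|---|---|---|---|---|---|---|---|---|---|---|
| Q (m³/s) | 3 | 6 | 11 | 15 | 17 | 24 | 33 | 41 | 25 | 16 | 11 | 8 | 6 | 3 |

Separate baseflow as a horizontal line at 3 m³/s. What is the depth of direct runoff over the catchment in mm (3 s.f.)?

Direct runoff: 0.0, 3.0, 8.0, 12.0, 14.0, 21.0, 30.0, 38.0, 22.0, 13.0, 8.0, 5.0, 3.0, 0.0 m³/s; ΣQ_DR = 177.0 m³/s.
V = ΣQ_DR · Δt = 177.0 × 7200 s = 1.274 × 10^6 m³.
Over A = 104 km², depth = V / A = 12.3 mm.

d ≈ 12.3 mm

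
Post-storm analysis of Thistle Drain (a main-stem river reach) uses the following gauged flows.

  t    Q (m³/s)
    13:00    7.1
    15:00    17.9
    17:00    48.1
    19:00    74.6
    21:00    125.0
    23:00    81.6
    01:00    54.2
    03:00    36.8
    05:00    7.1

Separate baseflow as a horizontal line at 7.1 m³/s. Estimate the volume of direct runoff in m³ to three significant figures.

V ≈ 2.80 × 10^6 m³

Direct-runoff ordinates (Q − Q_b): 0.0, 10.8, 41.0, 67.5, 117.9, 74.5, 47.1, 29.7, 0.0 m³/s.
ΣQ_DR = 388.5 m³/s.
With Δt = 2 h = 7200 s, V = ΣQ_DR · Δt = 388.5 × 7200 = 2.80 × 10^6 m³.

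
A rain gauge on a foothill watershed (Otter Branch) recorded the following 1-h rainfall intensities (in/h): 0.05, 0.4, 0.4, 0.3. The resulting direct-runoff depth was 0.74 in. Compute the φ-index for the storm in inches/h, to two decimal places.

Only the 3 blocks with intensity above φ contribute runoff: 0.4, 0.4, 0.3 in/h.
Σ(I−φ)·Δt = d  ⇒  (0.4+0.4+0.3 − 3φ)·1 = 0.74
φ = (1.100 − 0.74/1) / 3 = 0.12 in/h.

φ ≈ 0.12 in/h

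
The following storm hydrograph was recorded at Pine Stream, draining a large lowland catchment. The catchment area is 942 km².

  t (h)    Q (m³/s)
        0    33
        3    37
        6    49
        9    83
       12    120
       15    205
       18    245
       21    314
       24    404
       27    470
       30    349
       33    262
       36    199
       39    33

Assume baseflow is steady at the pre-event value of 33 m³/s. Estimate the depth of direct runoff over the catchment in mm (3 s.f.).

d ≈ 26.8 mm

Direct runoff: 0.0, 4.0, 16.0, 50.0, 87.0, 172.0, 212.0, 281.0, 371.0, 437.0, 316.0, 229.0, 166.0, 0.0 m³/s; ΣQ_DR = 2341 m³/s.
V = ΣQ_DR · Δt = 2341 × 10800 s = 2.528 × 10^7 m³.
Over A = 942 km², depth = V / A = 26.8 mm.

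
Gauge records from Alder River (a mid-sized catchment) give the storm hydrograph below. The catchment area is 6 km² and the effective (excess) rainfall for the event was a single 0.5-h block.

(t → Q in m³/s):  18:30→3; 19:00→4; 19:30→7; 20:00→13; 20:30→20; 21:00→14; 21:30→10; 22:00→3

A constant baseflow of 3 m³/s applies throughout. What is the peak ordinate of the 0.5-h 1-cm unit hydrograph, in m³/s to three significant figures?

Direct runoff: 0.0, 1.0, 4.0, 10.0, 17.0, 11.0, 7.0, 0.0 m³/s; ΣQ_DR = 50.00 m³/s, peak = 17.0 m³/s.
Runoff depth d = ΣQ_DR·Δt / A = 50.00 × 1800 / (6 km²) = 15.00 mm.
The 1-cm UH is the DRH scaled by (10 mm)/d, so U_p = 17.0 × 10/15.00 = 11.3 m³/s.

U_p ≈ 11.3 m³/s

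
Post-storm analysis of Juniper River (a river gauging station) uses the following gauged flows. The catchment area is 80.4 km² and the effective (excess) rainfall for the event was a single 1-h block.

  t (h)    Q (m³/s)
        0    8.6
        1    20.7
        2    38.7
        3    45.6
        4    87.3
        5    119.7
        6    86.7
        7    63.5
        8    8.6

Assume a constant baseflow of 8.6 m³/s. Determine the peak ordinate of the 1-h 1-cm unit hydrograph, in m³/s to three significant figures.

U_p ≈ 61.7 m³/s

Direct runoff: 0.0, 12.1, 30.1, 37.0, 78.7, 111.1, 78.1, 54.9, 0.0 m³/s; ΣQ_DR = 402.0 m³/s, peak = 111.1 m³/s.
Runoff depth d = ΣQ_DR·Δt / A = 402.0 × 3600 / (80.4 km²) = 18.00 mm.
The 1-cm UH is the DRH scaled by (10 mm)/d, so U_p = 111.1 × 10/18.00 = 61.7 m³/s.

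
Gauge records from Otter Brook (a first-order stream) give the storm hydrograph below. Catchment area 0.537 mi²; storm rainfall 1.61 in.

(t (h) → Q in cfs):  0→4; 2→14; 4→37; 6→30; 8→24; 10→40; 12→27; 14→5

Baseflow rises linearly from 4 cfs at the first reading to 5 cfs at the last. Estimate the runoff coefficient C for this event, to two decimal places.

ΣQ_DR = 145.0 cfs; V = ΣQ_DR·Δt = 1.044 × 10^6 ft³.
Runoff depth d = V / A = 0.8368 in.
C = d / P = 0.8368 / 1.61 = 0.52.

C ≈ 0.52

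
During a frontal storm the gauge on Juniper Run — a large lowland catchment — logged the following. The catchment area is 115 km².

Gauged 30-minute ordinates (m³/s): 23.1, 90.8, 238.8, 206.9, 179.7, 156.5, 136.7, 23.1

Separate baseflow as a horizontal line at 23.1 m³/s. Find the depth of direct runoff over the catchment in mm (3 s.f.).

Direct runoff: 0.0, 67.7, 215.7, 183.8, 156.6, 133.4, 113.6, 0.0 m³/s; ΣQ_DR = 870.8 m³/s.
V = ΣQ_DR · Δt = 870.8 × 1800 s = 1.567 × 10^6 m³.
Over A = 115 km², depth = V / A = 13.6 mm.

d ≈ 13.6 mm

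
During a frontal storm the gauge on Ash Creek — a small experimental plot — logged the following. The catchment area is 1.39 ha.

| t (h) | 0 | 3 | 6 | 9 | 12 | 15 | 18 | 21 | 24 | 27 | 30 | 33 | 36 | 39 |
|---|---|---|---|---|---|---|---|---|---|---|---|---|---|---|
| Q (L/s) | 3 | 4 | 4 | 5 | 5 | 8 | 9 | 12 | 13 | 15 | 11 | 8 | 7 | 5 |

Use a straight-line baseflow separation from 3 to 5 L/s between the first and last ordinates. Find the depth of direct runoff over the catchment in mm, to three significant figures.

Direct runoff: 0.00, 0.85, 0.69, 1.54, 1.38, 4.23, 5.08, 7.92, 8.77, 10.62, 6.46, 3.31, 2.15, 0.00 L/s; ΣQ_DR = 53.00 L/s.
V = ΣQ_DR · Δt = 53.00 × 10800 s = 5.724 × 10^5 L.
Over A = 1.39 ha, depth = V / A = 41.2 mm.

d ≈ 41.2 mm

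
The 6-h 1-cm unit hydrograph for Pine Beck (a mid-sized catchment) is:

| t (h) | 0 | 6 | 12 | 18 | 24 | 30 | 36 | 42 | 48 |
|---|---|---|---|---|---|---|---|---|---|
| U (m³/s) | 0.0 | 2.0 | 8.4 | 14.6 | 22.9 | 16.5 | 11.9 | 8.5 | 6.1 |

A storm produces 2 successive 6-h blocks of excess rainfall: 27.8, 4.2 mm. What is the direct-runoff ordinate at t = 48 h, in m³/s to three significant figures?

By discrete convolution, Q_j = Σ (P_i / 10 mm) · U_{j−i}.
At t = 48 h (j=8): Q = (27.8/10)·6.1 + (4.2/10)·8.5 = 20.5 m³/s.

Q ≈ 20.5 m³/s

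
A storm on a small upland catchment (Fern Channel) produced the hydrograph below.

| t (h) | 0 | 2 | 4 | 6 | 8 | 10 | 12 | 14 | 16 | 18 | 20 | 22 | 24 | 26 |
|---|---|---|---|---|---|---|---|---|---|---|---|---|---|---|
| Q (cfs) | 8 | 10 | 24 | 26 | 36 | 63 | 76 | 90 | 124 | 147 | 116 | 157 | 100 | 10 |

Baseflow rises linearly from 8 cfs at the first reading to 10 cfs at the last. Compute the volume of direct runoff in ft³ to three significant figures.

V ≈ 6.20 × 10^6 ft³

Direct-runoff ordinates (Q − Q_b): 0.00, 1.85, 15.69, 17.54, 27.38, 54.23, 67.08, 80.92, 114.77, 137.62, 106.46, 147.31, 90.15, 0.00 cfs.
ΣQ_DR = 861.0 cfs.
With Δt = 2 h = 7200 s, V = ΣQ_DR · Δt = 861.0 × 7200 = 6.20 × 10^6 ft³.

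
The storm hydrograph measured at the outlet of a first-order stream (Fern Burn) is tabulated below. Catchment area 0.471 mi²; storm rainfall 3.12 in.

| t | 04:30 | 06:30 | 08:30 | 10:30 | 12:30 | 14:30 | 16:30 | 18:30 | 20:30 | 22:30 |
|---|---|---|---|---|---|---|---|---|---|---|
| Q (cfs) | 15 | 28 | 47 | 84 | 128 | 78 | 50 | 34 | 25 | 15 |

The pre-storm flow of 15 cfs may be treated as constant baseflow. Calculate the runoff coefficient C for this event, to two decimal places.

ΣQ_DR = 354.0 cfs; V = ΣQ_DR·Δt = 2.549 × 10^6 ft³.
Runoff depth d = V / A = 2.329 in.
C = d / P = 2.329 / 3.12 = 0.75.

C ≈ 0.75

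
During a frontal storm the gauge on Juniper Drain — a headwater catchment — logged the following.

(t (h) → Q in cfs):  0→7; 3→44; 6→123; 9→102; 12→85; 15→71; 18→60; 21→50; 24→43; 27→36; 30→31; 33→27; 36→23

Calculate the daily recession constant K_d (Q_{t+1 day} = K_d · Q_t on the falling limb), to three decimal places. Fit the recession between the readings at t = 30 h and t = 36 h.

K_d ≈ 0.303

Between t = 30 h and t = 36 h the flow falls from 31 to 23 cfs over 2×3 h = 6 h.
Per-interval ratio K = (23/31)^(1/2) = 0.8614; K_d = K^(24/3) = 0.303.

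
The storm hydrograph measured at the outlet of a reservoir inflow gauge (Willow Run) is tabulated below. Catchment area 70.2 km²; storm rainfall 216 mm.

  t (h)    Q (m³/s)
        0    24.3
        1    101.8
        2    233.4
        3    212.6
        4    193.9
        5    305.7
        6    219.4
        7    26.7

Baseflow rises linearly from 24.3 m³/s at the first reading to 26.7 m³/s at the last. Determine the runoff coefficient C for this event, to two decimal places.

ΣQ_DR = 1114 m³/s; V = ΣQ_DR·Δt = 4.010 × 10^6 m³.
Runoff depth d = V / A = 57.12 mm.
C = d / P = 57.12 / 216 = 0.26.

C ≈ 0.26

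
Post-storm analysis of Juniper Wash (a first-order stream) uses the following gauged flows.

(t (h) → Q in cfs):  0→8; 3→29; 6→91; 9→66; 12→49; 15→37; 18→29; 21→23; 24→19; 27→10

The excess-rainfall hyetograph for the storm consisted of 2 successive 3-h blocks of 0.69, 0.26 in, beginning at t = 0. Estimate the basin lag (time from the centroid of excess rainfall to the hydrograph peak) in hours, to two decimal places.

Centroid of excess rainfall: t_c = Σ P_i·t̄_i / ΣP_i = 2.3211 h (block centres at 1.5, 4.5 h).
Hydrograph peak occurs at t = 6 h, so basin lag t_L = 6 − 2.3211 = 3.68 h.

t_L ≈ 3.68 h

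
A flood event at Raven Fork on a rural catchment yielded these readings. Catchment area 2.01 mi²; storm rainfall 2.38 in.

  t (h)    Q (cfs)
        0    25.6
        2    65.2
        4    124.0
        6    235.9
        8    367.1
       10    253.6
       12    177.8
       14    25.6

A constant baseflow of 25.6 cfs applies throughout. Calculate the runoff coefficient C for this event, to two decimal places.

ΣQ_DR = 1070 cfs; V = ΣQ_DR·Δt = 7.704 × 10^6 ft³.
Runoff depth d = V / A = 1.650 in.
C = d / P = 1.650 / 2.38 = 0.69.

C ≈ 0.69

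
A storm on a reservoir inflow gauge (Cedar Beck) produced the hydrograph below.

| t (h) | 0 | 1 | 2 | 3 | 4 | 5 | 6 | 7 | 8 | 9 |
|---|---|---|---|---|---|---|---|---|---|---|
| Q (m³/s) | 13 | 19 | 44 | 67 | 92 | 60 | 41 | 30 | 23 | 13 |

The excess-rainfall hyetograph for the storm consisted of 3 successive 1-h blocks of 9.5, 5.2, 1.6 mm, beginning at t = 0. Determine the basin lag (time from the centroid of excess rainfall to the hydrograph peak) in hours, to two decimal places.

t_L ≈ 2.98 h

Centroid of excess rainfall: t_c = Σ P_i·t̄_i / ΣP_i = 1.0153 h (block centres at 0.5, 1.5, 2.5 h).
Hydrograph peak occurs at t = 4 h, so basin lag t_L = 4 − 1.0153 = 2.98 h.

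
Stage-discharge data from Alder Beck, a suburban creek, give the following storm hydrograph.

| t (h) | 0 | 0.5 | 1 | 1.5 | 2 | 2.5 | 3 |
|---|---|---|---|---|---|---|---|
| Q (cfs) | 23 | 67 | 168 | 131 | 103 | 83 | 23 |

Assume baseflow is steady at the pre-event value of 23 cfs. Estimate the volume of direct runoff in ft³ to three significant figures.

V ≈ 7.87 × 10^5 ft³

Direct-runoff ordinates (Q − Q_b): 0.0, 44.0, 145.0, 108.0, 80.0, 60.0, 0.0 cfs.
ΣQ_DR = 437.0 cfs.
With Δt = 0.5 h = 1800 s, V = ΣQ_DR · Δt = 437.0 × 1800 = 7.87 × 10^5 ft³.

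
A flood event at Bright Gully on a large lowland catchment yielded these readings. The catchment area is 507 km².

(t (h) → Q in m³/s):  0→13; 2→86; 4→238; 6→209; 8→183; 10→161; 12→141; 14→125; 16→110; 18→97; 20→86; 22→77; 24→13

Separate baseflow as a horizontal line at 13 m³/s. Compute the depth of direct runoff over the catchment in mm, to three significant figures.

d ≈ 19.5 mm

Direct runoff: 0.0, 73.0, 225.0, 196.0, 170.0, 148.0, 128.0, 112.0, 97.0, 84.0, 73.0, 64.0, 0.0 m³/s; ΣQ_DR = 1370 m³/s.
V = ΣQ_DR · Δt = 1370 × 7200 s = 9.864 × 10^6 m³.
Over A = 507 km², depth = V / A = 19.5 mm.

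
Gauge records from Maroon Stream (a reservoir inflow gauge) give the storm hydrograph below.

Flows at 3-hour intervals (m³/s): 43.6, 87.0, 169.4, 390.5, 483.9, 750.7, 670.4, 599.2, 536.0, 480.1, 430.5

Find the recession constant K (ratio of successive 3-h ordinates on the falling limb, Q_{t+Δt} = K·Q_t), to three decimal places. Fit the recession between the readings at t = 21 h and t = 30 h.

Using the recession-limb readings at t = 21 h and t = 30 h: Q falls from 599.2 to 430.5 m³/s over 3 intervals.
K = (Q₂/Q₁)^(1/3) = (430.5/599.2)^(1/3) = 0.896.

K ≈ 0.896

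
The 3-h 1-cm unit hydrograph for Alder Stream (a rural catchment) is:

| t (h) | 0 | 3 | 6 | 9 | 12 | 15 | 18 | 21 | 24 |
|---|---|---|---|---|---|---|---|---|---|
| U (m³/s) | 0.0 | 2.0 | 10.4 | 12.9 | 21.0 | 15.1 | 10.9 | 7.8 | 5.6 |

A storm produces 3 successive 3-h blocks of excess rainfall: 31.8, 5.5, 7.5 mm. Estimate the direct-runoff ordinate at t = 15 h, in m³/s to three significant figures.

By discrete convolution, Q_j = Σ (P_i / 10 mm) · U_{j−i}.
At t = 15 h (j=5): Q = (31.8/10)·15.1 + (5.5/10)·21.0 + (7.5/10)·12.9 = 69.2 m³/s.

Q ≈ 69.2 m³/s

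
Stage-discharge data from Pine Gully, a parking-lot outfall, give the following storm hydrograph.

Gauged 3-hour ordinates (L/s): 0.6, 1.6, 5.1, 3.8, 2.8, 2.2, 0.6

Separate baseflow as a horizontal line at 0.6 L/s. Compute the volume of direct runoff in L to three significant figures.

Direct-runoff ordinates (Q − Q_b): 0.0, 1.0, 4.5, 3.2, 2.2, 1.6, 0.0 L/s.
ΣQ_DR = 12.50 L/s.
With Δt = 3 h = 10800 s, V = ΣQ_DR · Δt = 12.50 × 10800 = 1.35 × 10^5 L.

V ≈ 1.35 × 10^5 L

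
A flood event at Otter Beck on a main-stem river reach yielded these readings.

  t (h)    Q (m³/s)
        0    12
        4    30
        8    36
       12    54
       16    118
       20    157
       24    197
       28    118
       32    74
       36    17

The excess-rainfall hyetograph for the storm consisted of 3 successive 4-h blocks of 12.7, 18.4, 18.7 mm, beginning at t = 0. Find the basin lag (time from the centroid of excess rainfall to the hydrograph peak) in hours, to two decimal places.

t_L ≈ 17.52 h

Centroid of excess rainfall: t_c = Σ P_i·t̄_i / ΣP_i = 6.4819 h (block centres at 2, 6, 10 h).
Hydrograph peak occurs at t = 24 h, so basin lag t_L = 24 − 6.4819 = 17.52 h.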